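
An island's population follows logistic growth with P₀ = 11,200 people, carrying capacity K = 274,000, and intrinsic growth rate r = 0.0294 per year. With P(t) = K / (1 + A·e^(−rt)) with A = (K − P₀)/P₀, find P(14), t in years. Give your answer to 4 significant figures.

≈ 16,560 people

A = (274000 − 11200)/11200 = 23.46429
P(14) = 274000 / (1 + 23.46429·e^(−0.0294·14)) = 274000 / (1 + 23.46429·0.662589)
= 274000 / 16.54718 ≈ 16558.71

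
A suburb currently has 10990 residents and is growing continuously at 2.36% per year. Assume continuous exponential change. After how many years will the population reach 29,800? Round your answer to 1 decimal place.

t ≈ 42.3 years

29800 = 10990 · e^(0.0236·t)
t = ln(29800/10990) / 0.0236 = ln(2.71156) / 0.0236 = 0.99752 / 0.0236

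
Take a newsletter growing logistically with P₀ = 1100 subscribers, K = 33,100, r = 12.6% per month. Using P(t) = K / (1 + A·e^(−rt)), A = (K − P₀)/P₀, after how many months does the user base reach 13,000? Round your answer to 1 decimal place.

A = (33100 − 1100)/1100 = 29.09091
13000 = 33100/(1 + 29.09091·e^(−0.126t)) → 1 + 29.09091·e^(−0.126t) = 2.54615
e^(−0.126t) = 0.053149 → t = ln(18.81502)/0.126 = 2.93466/0.126

t ≈ 23.3 months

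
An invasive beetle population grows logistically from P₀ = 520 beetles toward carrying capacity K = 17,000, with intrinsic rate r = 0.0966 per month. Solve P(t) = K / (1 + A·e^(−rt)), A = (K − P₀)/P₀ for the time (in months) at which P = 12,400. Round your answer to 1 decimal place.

t ≈ 46.0 months

A = (17000 − 520)/520 = 31.69231
12400 = 17000/(1 + 31.69231·e^(−0.0966t)) → 1 + 31.69231·e^(−0.0966t) = 1.37097
e^(−0.0966t) = 0.011705 → t = ln(85.43144)/0.0966 = 4.44771/0.0966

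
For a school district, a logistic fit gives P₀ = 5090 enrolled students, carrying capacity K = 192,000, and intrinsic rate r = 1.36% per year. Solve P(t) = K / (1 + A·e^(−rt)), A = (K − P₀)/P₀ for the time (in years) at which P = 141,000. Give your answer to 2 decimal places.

t ≈ 339.73 years

A = (192000 − 5090)/5090 = 36.72102
141000 = 192000/(1 + 36.72102·e^(−0.0136t)) → 1 + 36.72102·e^(−0.0136t) = 1.3617
e^(−0.0136t) = 0.00985 → t = ln(101.52282)/0.0136 = 4.62028/0.0136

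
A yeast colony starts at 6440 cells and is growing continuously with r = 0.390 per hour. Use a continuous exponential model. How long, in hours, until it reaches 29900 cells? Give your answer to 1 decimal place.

t ≈ 3.9 hours

29900 = 6440 · e^(0.39·t)
t = ln(29900/6440) / 0.39 = ln(4.64286) / 0.39 = 1.53533 / 0.39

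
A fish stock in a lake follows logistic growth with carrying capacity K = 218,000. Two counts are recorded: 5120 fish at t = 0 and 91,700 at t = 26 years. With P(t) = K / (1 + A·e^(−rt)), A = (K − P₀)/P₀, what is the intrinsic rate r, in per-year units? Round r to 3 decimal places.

r ≈ 0.131 per year

A = (218000 − 5120)/5120 = 41.57812
91700 = 218000/(1 + 41.57812·e^(−r·26)) → e^(−26r) = (2.37732 − 1)/41.57812 = 0.033126
r = −ln(0.033126)/26 = 3.40744/26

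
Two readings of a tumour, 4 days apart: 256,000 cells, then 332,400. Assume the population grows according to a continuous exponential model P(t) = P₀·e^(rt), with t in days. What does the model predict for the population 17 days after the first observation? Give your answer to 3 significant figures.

≈ 777,000 cells

r = ln(332400/256000) / 4 ≈ 0.06529 per day
P(17) = 256000 · e^(0.06529·17) = 256000 · 3.03417 ≈ 776746.72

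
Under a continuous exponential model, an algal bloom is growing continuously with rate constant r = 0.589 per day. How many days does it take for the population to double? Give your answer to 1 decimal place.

doubling time ≈ 1.2 days

doubling time = ln(2) / |r| = 0.69315 / 0.589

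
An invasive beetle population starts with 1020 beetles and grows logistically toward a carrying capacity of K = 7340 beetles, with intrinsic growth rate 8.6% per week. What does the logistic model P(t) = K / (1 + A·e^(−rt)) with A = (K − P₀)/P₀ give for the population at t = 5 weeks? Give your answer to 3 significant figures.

≈ 1,460 beetles

A = (7340 − 1020)/1020 = 6.19608
P(5) = 7340 / (1 + 6.19608·e^(−0.086·5)) = 7340 / (1 + 6.19608·0.650509)
= 7340 / 5.03061 ≈ 1459.07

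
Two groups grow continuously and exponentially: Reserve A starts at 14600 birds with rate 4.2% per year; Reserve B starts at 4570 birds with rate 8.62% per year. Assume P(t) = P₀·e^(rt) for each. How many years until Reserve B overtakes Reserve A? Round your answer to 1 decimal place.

t ≈ 26.3 years

14600·e^(0.042t) = 4570·e^(0.0862t)
14600/4570 = e^((0.0862 − 0.042)t) → ln(3.19475) = 0.0442·t
t = 1.16151 / 0.0442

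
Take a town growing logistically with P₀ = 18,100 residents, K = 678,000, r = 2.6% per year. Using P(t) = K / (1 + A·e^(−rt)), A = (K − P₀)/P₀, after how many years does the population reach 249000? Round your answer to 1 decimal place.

t ≈ 117.4 years

A = (678000 − 18100)/18100 = 36.45856
249000 = 678000/(1 + 36.45856·e^(−0.026t)) → 1 + 36.45856·e^(−0.026t) = 2.72289
e^(−0.026t) = 0.047256 → t = ln(21.16126)/0.026 = 3.05217/0.026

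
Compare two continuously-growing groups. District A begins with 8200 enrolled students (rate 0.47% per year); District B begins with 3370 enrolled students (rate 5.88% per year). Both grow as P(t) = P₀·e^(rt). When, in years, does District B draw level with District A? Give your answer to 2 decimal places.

t ≈ 16.44 years

8200·e^(0.0047t) = 3370·e^(0.0588t)
8200/3370 = e^((0.0588 − 0.0047)t) → ln(2.43323) = 0.0541·t
t = 0.88922 / 0.0541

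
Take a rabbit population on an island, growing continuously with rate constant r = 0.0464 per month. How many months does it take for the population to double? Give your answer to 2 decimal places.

doubling time ≈ 14.94 months

doubling time = ln(2) / |r| = 0.69315 / 0.0464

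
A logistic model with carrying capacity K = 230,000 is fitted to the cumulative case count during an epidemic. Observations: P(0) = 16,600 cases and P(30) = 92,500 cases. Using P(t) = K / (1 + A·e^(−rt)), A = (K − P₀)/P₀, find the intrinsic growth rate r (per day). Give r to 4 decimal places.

r ≈ 0.0719 per day

A = (230000 − 16600)/16600 = 12.85542
92500 = 230000/(1 + 12.85542·e^(−r·30)) → e^(−30r) = (2.48649 − 1)/12.85542 = 0.115631
r = −ln(0.115631)/30 = 2.15735/30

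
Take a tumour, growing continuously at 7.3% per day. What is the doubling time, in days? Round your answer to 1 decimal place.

doubling time ≈ 9.5 days

doubling time = ln(2) / |r| = 0.69315 / 0.073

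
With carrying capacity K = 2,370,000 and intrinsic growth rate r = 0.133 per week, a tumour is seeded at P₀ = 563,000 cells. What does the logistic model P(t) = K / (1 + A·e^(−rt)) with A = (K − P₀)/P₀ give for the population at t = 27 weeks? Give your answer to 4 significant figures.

A = (2370000 − 563000)/563000 = 3.20959
P(27) = 2370000 / (1 + 3.20959·e^(−0.133·27)) = 2370000 / (1 + 3.20959·0.027571)
= 2370000 / 1.08849 ≈ 2177326.56

≈ 2,177,000 cells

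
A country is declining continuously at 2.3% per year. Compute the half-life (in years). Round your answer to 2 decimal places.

half-life = ln(2) / |r| = 0.69315 / 0.023

half-life ≈ 30.14 years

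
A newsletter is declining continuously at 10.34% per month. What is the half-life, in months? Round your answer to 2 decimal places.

half-life = ln(2) / |r| = 0.69315 / 0.1034

half-life ≈ 6.70 months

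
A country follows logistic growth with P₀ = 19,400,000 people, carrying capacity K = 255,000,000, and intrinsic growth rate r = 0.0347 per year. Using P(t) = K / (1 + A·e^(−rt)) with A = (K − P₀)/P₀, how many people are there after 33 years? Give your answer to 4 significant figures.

A = (255000000 − 19400000)/19400000 = 12.14433
P(33) = 255000000 / (1 + 12.14433·e^(−0.0347·33)) = 255000000 / (1 + 12.14433·0.318192)
= 255000000 / 4.86423 ≈ 52423510.13

≈ 52,420,000 people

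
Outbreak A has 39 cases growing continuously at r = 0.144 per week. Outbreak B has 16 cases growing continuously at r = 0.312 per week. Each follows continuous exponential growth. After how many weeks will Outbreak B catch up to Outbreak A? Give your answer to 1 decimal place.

39·e^(0.144t) = 16·e^(0.312t)
39/16 = e^((0.312 − 0.144)t) → ln(2.4375) = 0.168·t
t = 0.89097 / 0.168

t ≈ 5.3 weeks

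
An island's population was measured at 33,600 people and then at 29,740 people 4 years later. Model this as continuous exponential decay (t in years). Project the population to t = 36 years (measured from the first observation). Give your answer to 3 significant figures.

r = ln(29740/33600) / 4 ≈ -0.030508 per year
P(36) = 33600 · e^(-0.030508·36) = 33600 · 0.33344 ≈ 11203.52

≈ 11,200 people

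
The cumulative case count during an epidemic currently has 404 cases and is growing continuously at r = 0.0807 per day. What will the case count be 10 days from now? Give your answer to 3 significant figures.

P(10) = 404 · e^(0.0807·10) = 404 · e^(0.807)
= 404 · 2.24117 ≈ 905.43

≈ 905 cases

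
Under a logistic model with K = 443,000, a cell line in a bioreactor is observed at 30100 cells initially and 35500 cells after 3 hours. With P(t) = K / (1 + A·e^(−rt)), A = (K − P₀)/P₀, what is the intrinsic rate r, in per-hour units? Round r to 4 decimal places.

r ≈ 0.0594 per hour

A = (443000 − 30100)/30100 = 13.71761
35500 = 443000/(1 + 13.71761·e^(−r·3)) → e^(−3r) = (12.47887 − 1)/13.71761 = 0.836798
r = −ln(0.836798)/3 = 0.17817/3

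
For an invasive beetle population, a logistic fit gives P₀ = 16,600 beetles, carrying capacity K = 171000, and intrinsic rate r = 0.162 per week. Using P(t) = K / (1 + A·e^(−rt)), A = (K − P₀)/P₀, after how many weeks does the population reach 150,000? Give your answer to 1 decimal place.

t ≈ 25.9 weeks

A = (171000 − 16600)/16600 = 9.3012
150000 = 171000/(1 + 9.3012·e^(−0.162t)) → 1 + 9.3012·e^(−0.162t) = 1.14
e^(−0.162t) = 0.015052 → t = ln(66.43718)/0.162 = 4.19626/0.162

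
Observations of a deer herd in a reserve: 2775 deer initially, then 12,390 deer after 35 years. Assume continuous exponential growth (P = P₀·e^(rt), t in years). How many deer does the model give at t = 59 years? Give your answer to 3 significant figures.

≈ 34,600 deer

r = ln(12390/2775) / 35 ≈ 0.04275 per year
P(59) = 2775 · e^(0.04275·59) = 2775 · 12.45636 ≈ 34566.4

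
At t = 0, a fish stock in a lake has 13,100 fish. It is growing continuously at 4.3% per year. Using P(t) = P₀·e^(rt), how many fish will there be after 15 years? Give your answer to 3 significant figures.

P(15) = 13100 · e^(0.043·15) = 13100 · e^(0.645)
= 13100 · 1.90599 ≈ 24968.43

≈ 25,000 fish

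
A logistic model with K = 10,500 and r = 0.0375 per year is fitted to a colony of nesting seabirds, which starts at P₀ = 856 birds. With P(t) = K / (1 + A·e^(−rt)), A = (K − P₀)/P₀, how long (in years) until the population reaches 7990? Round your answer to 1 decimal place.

t ≈ 95.5 years

A = (10500 − 856)/856 = 11.26636
7990 = 10500/(1 + 11.26636·e^(−0.0375t)) → 1 + 11.26636·e^(−0.0375t) = 1.31414
e^(−0.0375t) = 0.027883 → t = ln(35.86382)/0.0375 = 3.57973/0.0375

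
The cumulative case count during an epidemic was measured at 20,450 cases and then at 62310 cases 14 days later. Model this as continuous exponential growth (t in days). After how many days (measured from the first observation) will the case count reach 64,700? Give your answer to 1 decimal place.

r = ln(62310/20450) / 14 ≈ 0.079581 per day
t = ln(64700/20450) / r = 1.15178 / 0.079581 ≈ 14.473

t ≈ 14.5 days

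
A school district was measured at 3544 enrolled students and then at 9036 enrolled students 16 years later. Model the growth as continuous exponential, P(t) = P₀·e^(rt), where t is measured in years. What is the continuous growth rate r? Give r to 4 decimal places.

9036 = 3544 · e^(r·16)
e^(16r) = 9036/3544 = 2.54966
r = ln(2.54966) / 16 = 0.93596 / 16

r ≈ 0.0585 per year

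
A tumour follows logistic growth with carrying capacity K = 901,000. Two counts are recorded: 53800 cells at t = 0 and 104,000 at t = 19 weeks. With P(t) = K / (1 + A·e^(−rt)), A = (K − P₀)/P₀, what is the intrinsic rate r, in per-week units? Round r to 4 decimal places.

A = (901000 − 53800)/53800 = 15.74721
104000 = 901000/(1 + 15.74721·e^(−r·19)) → e^(−19r) = (8.66346 − 1)/15.74721 = 0.486655
r = −ln(0.486655)/19 = 0.7202/19

r ≈ 0.0379 per week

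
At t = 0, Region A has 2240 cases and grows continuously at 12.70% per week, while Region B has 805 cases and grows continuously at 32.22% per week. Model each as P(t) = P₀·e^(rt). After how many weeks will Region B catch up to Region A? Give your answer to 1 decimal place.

2240·e^(0.127t) = 805·e^(0.3222t)
2240/805 = e^((0.3222 − 0.127)t) → ln(2.78261) = 0.1952·t
t = 1.02339 / 0.1952

t ≈ 5.2 weeks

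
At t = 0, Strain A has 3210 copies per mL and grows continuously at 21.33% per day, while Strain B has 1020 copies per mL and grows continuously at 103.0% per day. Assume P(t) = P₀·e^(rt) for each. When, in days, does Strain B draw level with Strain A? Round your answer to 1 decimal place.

t ≈ 1.4 days

3210·e^(0.2133t) = 1020·e^(1.03t)
3210/1020 = e^((1.03 − 0.2133)t) → ln(3.14706) = 0.8167·t
t = 1.14647 / 0.8167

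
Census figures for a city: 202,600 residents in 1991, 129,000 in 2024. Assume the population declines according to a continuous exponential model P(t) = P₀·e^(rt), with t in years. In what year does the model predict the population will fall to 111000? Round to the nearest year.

r = ln(129000/202600) / 33 = -0.45142/33 ≈ -0.013679 per year
t = ln(111000/202600) / r = -0.6017/-0.013679 ≈ 43.99 years after 1991

year 2035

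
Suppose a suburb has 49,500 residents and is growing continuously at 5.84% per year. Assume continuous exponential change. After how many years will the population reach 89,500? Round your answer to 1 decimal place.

89500 = 49500 · e^(0.0584·t)
t = ln(89500/49500) / 0.0584 = ln(1.80808) / 0.0584 = 0.59227 / 0.0584

t ≈ 10.1 years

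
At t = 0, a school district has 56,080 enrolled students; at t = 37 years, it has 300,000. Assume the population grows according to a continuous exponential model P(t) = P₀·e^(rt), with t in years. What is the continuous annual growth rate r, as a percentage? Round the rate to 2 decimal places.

300000 = 56080 · e^(r·37)
e^(37r) = 300000/56080 = 5.3495
r = ln(5.3495) / 37 = 1.677 / 37

r ≈ 4.53% per year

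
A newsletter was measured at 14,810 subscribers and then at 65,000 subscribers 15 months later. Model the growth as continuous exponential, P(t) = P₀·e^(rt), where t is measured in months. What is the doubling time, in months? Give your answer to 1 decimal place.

doubling time ≈ 7.0 months

r = ln(65000/14810) / 15 = ln(4.38893) / 15 ≈ 0.098606 per month
doubling time = ln 2 / |r| = 0.69315 / 0.098606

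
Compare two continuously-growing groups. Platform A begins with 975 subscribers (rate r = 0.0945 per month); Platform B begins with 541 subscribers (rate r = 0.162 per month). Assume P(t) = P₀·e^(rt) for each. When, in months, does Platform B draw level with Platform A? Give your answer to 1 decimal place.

975·e^(0.0945t) = 541·e^(0.162t)
975/541 = e^((0.162 − 0.0945)t) → ln(1.80222) = 0.0675·t
t = 0.58902 / 0.0675

t ≈ 8.7 months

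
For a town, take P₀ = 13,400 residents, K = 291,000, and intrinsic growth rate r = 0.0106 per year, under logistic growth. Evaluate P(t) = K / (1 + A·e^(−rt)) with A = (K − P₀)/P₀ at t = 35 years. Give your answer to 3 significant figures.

A = (291000 − 13400)/13400 = 20.71642
P(35) = 291000 / (1 + 20.71642·e^(−0.0106·35)) = 291000 / (1 + 20.71642·0.690044)
= 291000 / 15.29524 ≈ 19025.53

≈ 19,000 residents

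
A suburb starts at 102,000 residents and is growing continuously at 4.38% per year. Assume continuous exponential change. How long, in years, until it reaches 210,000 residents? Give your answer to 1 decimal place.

210000 = 102000 · e^(0.0438·t)
t = ln(210000/102000) / 0.0438 = ln(2.05882) / 0.0438 = 0.72213 / 0.0438

t ≈ 16.5 years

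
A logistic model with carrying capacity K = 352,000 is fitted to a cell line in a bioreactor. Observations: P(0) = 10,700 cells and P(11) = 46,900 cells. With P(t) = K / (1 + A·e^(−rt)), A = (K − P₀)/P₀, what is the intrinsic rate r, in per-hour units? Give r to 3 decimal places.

r ≈ 0.145 per hour

A = (352000 − 10700)/10700 = 31.8972
46900 = 352000/(1 + 31.8972·e^(−r·11)) → e^(−11r) = (7.50533 − 1)/31.8972 = 0.203947
r = −ln(0.203947)/11 = 1.5899/11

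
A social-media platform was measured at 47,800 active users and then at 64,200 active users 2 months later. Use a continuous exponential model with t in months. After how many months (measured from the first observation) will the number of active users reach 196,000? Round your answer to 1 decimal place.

r = ln(64200/47800) / 2 ≈ 0.147489 per month
t = ln(196000/47800) / r = 1.41109 / 0.147489 ≈ 9.567

t ≈ 9.6 months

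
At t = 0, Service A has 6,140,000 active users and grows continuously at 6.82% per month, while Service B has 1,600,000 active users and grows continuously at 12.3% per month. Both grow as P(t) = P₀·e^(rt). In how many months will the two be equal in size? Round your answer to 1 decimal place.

6140000·e^(0.0682t) = 1600000·e^(0.123t)
6140000/1600000 = e^((0.123 − 0.0682)t) → ln(3.8375) = 0.0548·t
t = 1.34482 / 0.0548

t ≈ 24.5 months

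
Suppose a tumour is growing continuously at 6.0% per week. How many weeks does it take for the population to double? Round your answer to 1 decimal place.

doubling time ≈ 11.6 weeks

doubling time = ln(2) / |r| = 0.69315 / 0.06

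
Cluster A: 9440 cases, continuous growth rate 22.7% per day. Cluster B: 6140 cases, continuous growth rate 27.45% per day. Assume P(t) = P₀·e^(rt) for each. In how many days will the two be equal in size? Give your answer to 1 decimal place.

t ≈ 9.1 days

9440·e^(0.227t) = 6140·e^(0.2745t)
9440/6140 = e^((0.2745 − 0.227)t) → ln(1.53746) = 0.0475·t
t = 0.43013 / 0.0475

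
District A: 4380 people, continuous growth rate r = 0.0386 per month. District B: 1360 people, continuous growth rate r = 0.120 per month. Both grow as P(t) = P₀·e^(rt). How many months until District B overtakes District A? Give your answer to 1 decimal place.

t ≈ 14.4 months

4380·e^(0.0386t) = 1360·e^(0.12t)
4380/1360 = e^((0.12 − 0.0386)t) → ln(3.22059) = 0.0814·t
t = 1.16956 / 0.0814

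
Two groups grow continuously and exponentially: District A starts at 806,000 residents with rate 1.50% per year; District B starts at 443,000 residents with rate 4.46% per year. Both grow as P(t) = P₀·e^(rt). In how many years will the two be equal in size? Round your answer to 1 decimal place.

t ≈ 20.2 years

806000·e^(0.015t) = 443000·e^(0.0446t)
806000/443000 = e^((0.0446 − 0.015)t) → ln(1.81941) = 0.0296·t
t = 0.59851 / 0.0296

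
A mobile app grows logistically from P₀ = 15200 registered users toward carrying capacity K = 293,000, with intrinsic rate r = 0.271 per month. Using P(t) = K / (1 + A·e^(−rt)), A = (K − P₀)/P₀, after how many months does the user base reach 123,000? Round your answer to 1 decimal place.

t ≈ 9.5 months

A = (293000 − 15200)/15200 = 18.27632
123000 = 293000/(1 + 18.27632·e^(−0.271t)) → 1 + 18.27632·e^(−0.271t) = 2.38211
e^(−0.271t) = 0.075623 → t = ln(13.22345)/0.271 = 2.58199/0.271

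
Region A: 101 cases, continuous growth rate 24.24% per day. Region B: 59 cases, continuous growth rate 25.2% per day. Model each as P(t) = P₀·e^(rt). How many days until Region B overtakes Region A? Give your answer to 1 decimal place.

101·e^(0.2424t) = 59·e^(0.252t)
101/59 = e^((0.252 − 0.2424)t) → ln(1.71186) = 0.0096·t
t = 0.53758 / 0.0096

t ≈ 56.0 days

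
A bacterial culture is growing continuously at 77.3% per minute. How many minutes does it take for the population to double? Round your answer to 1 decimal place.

doubling time = ln(2) / |r| = 0.69315 / 0.773

doubling time ≈ 0.9 minutes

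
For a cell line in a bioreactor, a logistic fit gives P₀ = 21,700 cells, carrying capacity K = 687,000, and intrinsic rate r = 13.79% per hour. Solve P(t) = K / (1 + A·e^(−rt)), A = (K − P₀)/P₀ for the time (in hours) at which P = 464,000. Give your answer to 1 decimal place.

t ≈ 30.1 hours

A = (687000 − 21700)/21700 = 30.65899
464000 = 687000/(1 + 30.65899·e^(−0.1379t)) → 1 + 30.65899·e^(−0.1379t) = 1.4806
e^(−0.1379t) = 0.015676 → t = ln(63.79269)/0.1379 = 4.15564/0.1379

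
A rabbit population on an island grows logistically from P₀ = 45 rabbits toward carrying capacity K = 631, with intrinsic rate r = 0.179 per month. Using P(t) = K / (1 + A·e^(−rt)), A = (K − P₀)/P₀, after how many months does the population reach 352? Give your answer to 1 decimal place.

A = (631 − 45)/45 = 13.02222
352 = 631/(1 + 13.02222·e^(−0.179t)) → 1 + 13.02222·e^(−0.179t) = 1.79261
e^(−0.179t) = 0.060866 → t = ln(16.42947)/0.179 = 2.79908/0.179

t ≈ 15.6 months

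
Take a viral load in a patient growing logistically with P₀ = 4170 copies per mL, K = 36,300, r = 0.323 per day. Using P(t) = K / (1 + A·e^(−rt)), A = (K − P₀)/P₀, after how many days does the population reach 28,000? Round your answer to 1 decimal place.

t ≈ 10.1 days

A = (36300 − 4170)/4170 = 7.70504
28000 = 36300/(1 + 7.70504·e^(−0.323t)) → 1 + 7.70504·e^(−0.323t) = 1.29643
e^(−0.323t) = 0.038472 → t = ln(25.99289)/0.323 = 3.25782/0.323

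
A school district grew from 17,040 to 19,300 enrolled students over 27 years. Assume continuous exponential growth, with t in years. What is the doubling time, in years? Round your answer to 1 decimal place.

r = ln(19300/17040) / 27 = ln(1.13263) / 27 ≈ 0.004613 per year
doubling time = ln 2 / |r| = 0.69315 / 0.004613

doubling time ≈ 150.3 years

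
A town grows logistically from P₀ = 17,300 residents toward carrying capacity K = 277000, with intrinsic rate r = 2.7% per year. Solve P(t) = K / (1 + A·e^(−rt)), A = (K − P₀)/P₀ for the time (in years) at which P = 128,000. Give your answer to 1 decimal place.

t ≈ 94.7 years

A = (277000 − 17300)/17300 = 15.01156
128000 = 277000/(1 + 15.01156·e^(−0.027t)) → 1 + 15.01156·e^(−0.027t) = 2.16406
e^(−0.027t) = 0.077544 → t = ln(12.89584)/0.027 = 2.5569/0.027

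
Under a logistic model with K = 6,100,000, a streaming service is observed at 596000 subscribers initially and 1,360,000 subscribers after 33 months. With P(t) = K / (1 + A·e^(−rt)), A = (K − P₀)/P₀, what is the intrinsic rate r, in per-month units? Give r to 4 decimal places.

r ≈ 0.0295 per month

A = (6100000 − 596000)/596000 = 9.2349
1360000 = 6100000/(1 + 9.2349·e^(−r·33)) → e^(−33r) = (4.48529 − 1)/9.2349 = 0.377405
r = −ln(0.377405)/33 = 0.97444/33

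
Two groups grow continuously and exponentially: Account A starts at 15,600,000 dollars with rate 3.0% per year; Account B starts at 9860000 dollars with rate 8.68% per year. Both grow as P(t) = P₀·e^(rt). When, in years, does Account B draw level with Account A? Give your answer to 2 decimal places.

t ≈ 8.08 years

15600000·e^(0.03t) = 9860000·e^(0.0868t)
15600000/9860000 = e^((0.0868 − 0.03)t) → ln(1.58215) = 0.0568·t
t = 0.45878 / 0.0568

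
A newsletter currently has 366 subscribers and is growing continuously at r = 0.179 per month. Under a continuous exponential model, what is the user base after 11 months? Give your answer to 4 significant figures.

≈ 2,622 subscribers

P(11) = 366 · e^(0.179·11) = 366 · e^(1.969)
= 366 · 7.16351 ≈ 2621.84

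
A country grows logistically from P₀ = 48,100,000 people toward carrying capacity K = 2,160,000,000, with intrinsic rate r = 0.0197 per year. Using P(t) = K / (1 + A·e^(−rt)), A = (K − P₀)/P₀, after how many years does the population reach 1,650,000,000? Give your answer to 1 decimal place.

t ≈ 251.6 years

A = (2160000000 − 48100000)/48100000 = 43.90644
1650000000 = 2160000000/(1 + 43.90644·e^(−0.0197t)) → 1 + 43.90644·e^(−0.0197t) = 1.30909
e^(−0.0197t) = 0.00704 → t = ln(142.05026)/0.0197 = 4.95618/0.0197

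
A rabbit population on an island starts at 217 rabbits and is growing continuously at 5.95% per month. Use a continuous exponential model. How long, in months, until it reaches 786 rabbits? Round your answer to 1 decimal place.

t ≈ 21.6 months

786 = 217 · e^(0.0595·t)
t = ln(786/217) / 0.0595 = ln(3.62212) / 0.0595 = 1.28706 / 0.0595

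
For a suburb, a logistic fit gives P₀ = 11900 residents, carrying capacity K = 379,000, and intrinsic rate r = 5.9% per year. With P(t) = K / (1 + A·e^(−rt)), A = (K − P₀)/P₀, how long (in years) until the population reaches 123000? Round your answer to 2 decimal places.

t ≈ 45.70 years

A = (379000 − 11900)/11900 = 30.84874
123000 = 379000/(1 + 30.84874·e^(−0.059t)) → 1 + 30.84874·e^(−0.059t) = 3.0813
e^(−0.059t) = 0.067468 → t = ln(14.82186)/0.059 = 2.6961/0.059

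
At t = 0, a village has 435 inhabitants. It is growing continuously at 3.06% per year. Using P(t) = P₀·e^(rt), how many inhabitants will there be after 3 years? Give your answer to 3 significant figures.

≈ 477 inhabitants

P(3) = 435 · e^(0.0306·3) = 435 · e^(0.0918)
= 435 · 1.09615 ≈ 476.82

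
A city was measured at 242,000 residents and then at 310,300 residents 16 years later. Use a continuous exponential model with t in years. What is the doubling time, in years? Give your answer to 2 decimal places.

doubling time ≈ 44.61 years

r = ln(310300/242000) / 16 = ln(1.28223) / 16 ≈ 0.015538 per year
doubling time = ln 2 / |r| = 0.69315 / 0.015538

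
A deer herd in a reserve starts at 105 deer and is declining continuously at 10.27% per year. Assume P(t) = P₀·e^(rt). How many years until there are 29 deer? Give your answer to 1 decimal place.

t ≈ 12.5 years

29 = 105 · e^(-0.1027·t)
t = ln(29/105) / -0.1027 = ln(0.27619) / -0.1027 = -1.28666 / -0.1027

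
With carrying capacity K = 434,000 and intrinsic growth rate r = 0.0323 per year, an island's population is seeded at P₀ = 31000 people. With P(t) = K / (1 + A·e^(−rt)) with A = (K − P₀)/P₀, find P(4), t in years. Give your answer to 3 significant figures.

≈ 34,900 people

A = (434000 − 31000)/31000 = 13
P(4) = 434000 / (1 + 13·e^(−0.0323·4)) = 434000 / (1 + 13·0.878798)
= 434000 / 12.42438 ≈ 34931.33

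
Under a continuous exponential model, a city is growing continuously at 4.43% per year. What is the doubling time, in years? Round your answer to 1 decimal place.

doubling time = ln(2) / |r| = 0.69315 / 0.0443

doubling time ≈ 15.6 years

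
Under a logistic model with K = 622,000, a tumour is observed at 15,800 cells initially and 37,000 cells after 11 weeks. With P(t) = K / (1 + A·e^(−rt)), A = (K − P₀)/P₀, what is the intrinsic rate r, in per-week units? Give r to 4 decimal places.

r ≈ 0.0806 per week

A = (622000 − 15800)/15800 = 38.36709
37000 = 622000/(1 + 38.36709·e^(−r·11)) → e^(−11r) = (16.81081 − 1)/38.36709 = 0.412093
r = −ln(0.412093)/11 = 0.88651/11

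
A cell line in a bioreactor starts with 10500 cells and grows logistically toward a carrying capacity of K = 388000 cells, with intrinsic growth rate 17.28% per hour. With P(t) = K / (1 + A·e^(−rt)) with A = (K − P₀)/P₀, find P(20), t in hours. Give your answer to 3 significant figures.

≈ 182,000 cells

A = (388000 − 10500)/10500 = 35.95238
P(20) = 388000 / (1 + 35.95238·e^(−0.1728·20)) = 388000 / (1 + 35.95238·0.031556)
= 388000 / 2.1345 ≈ 181775.27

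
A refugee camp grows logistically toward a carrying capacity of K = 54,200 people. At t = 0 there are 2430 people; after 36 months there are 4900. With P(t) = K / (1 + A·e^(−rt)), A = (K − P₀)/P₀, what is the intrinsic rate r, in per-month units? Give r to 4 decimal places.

r ≈ 0.0208 per month

A = (54200 − 2430)/2430 = 21.30453
4900 = 54200/(1 + 21.30453·e^(−r·36)) → e^(−36r) = (11.06122 − 1)/21.30453 = 0.472258
r = −ln(0.472258)/36 = 0.75023/36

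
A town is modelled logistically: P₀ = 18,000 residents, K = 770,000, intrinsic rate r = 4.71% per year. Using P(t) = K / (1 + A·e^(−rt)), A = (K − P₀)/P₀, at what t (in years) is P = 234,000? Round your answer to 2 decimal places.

A = (770000 − 18000)/18000 = 41.77778
234000 = 770000/(1 + 41.77778·e^(−0.0471t)) → 1 + 41.77778·e^(−0.0471t) = 3.2906
e^(−0.0471t) = 0.054828 → t = ln(18.23881)/0.0471 = 2.90355/0.0471

t ≈ 61.65 years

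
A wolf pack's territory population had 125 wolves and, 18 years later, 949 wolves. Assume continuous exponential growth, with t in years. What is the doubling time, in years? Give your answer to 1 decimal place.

doubling time ≈ 6.2 years

r = ln(949/125) / 18 = ln(7.592) / 18 ≈ 0.112616 per year
doubling time = ln 2 / |r| = 0.69315 / 0.112616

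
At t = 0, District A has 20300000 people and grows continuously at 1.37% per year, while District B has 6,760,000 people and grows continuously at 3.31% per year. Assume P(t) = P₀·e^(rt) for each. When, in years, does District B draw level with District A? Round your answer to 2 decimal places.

20300000·e^(0.0137t) = 6760000·e^(0.0331t)
20300000/6760000 = e^((0.0331 − 0.0137)t) → ln(3.00296) = 0.0194·t
t = 1.0996 / 0.0194

t ≈ 56.68 years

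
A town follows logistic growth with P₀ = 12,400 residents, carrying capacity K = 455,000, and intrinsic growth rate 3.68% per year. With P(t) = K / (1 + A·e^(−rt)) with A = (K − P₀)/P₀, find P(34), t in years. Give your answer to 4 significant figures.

≈ 40,570 residents

A = (455000 − 12400)/12400 = 35.69355
P(34) = 455000 / (1 + 35.69355·e^(−0.0368·34)) = 455000 / (1 + 35.69355·0.286161)
= 455000 / 11.21411 ≈ 40573.89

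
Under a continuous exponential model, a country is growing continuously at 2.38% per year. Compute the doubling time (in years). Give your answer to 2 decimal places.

doubling time ≈ 29.12 years

doubling time = ln(2) / |r| = 0.69315 / 0.0238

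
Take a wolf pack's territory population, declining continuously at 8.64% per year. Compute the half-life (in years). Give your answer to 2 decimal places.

half-life ≈ 8.02 years

half-life = ln(2) / |r| = 0.69315 / 0.0864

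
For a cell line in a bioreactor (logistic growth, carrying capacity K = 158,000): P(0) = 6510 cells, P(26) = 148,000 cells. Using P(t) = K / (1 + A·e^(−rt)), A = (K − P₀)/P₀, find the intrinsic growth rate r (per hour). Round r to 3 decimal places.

r ≈ 0.225 per hour

A = (158000 − 6510)/6510 = 23.27035
148000 = 158000/(1 + 23.27035·e^(−r·26)) → e^(−26r) = (1.06757 − 1)/23.27035 = 0.002904
r = −ln(0.002904)/26 = 5.84181/26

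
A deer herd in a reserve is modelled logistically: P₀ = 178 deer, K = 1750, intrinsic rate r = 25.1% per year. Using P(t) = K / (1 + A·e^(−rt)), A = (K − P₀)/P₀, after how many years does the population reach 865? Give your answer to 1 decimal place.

t ≈ 8.6 years

A = (1750 − 178)/178 = 8.83146
865 = 1750/(1 + 8.83146·e^(−0.251t)) → 1 + 8.83146·e^(−0.251t) = 2.02312
e^(−0.251t) = 0.11585 → t = ln(8.63188)/0.251 = 2.15546/0.251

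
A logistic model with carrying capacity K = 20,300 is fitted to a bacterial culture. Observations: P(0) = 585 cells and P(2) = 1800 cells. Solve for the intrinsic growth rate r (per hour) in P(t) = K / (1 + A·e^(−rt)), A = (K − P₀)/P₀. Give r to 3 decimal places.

A = (20300 − 585)/585 = 33.70085
1800 = 20300/(1 + 33.70085·e^(−r·2)) → e^(−2r) = (11.27778 − 1)/33.70085 = 0.304971
r = −ln(0.304971)/2 = 1.18754/2

r ≈ 0.594 per hour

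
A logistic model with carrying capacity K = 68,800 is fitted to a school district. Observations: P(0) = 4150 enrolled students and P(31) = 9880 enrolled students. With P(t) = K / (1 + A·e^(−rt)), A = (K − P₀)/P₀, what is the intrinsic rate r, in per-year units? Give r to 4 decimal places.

A = (68800 − 4150)/4150 = 15.57831
9880 = 68800/(1 + 15.57831·e^(−r·31)) → e^(−31r) = (6.96356 − 1)/15.57831 = 0.382812
r = −ln(0.382812)/31 = 0.96021/31

r ≈ 0.0310 per year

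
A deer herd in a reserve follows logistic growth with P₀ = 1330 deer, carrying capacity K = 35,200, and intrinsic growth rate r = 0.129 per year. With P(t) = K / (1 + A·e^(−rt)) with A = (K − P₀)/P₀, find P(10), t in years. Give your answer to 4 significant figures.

A = (35200 − 1330)/1330 = 25.46617
P(10) = 35200 / (1 + 25.46617·e^(−0.129·10)) = 35200 / (1 + 25.46617·0.275271)
= 35200 / 8.01009 ≈ 4394.46

≈ 4,394 deer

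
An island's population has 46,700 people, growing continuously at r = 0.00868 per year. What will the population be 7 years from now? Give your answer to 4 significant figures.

P(7) = 46700 · e^(0.00868·7) = 46700 · e^(0.06076)
= 46700 · 1.06264 ≈ 49625.47

≈ 49,630 people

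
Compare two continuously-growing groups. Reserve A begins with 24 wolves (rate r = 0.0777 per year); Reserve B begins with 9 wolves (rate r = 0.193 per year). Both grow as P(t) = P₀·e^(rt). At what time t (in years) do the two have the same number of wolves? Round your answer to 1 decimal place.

24·e^(0.0777t) = 9·e^(0.193t)
24/9 = e^((0.193 − 0.0777)t) → ln(2.66667) = 0.1153·t
t = 0.98083 / 0.1153

t ≈ 8.5 years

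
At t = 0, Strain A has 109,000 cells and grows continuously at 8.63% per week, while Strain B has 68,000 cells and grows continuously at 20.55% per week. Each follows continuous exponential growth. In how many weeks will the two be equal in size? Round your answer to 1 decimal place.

t ≈ 4.0 weeks

109000·e^(0.0863t) = 68000·e^(0.2055t)
109000/68000 = e^((0.2055 − 0.0863)t) → ln(1.60294) = 0.1192·t
t = 0.47184 / 0.1192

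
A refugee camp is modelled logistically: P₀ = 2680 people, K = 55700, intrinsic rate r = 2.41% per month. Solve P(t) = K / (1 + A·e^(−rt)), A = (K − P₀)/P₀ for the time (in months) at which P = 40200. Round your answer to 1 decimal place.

A = (55700 − 2680)/2680 = 19.78358
40200 = 55700/(1 + 19.78358·e^(−0.0241t)) → 1 + 19.78358·e^(−0.0241t) = 1.38557
e^(−0.0241t) = 0.01949 → t = ln(51.30968)/0.0241 = 3.93788/0.0241

t ≈ 163.4 months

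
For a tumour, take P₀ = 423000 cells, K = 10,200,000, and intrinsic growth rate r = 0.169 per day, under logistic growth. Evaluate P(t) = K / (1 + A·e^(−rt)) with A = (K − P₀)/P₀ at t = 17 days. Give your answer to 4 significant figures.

≈ 4,422,000 cells

A = (10200000 − 423000)/423000 = 23.11348
P(17) = 10200000 / (1 + 23.11348·e^(−0.169·17)) = 10200000 / (1 + 23.11348·0.056529)
= 10200000 / 2.30658 ≈ 4422124.57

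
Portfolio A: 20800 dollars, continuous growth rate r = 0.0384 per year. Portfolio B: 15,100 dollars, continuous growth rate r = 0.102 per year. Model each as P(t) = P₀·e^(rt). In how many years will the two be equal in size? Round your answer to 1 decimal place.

20800·e^(0.0384t) = 15100·e^(0.102t)
20800/15100 = e^((0.102 − 0.0384)t) → ln(1.37748) = 0.0636·t
t = 0.32026 / 0.0636

t ≈ 5.0 years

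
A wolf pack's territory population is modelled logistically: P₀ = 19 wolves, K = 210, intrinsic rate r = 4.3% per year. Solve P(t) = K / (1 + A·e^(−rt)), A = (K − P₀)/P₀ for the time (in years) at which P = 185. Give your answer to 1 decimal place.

A = (210 − 19)/19 = 10.05263
185 = 210/(1 + 10.05263·e^(−0.043t)) → 1 + 10.05263·e^(−0.043t) = 1.13514
e^(−0.043t) = 0.013443 → t = ln(74.38947)/0.043 = 4.30931/0.043

t ≈ 100.2 years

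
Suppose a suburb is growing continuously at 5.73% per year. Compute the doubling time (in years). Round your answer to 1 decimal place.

doubling time ≈ 12.1 years

doubling time = ln(2) / |r| = 0.69315 / 0.0573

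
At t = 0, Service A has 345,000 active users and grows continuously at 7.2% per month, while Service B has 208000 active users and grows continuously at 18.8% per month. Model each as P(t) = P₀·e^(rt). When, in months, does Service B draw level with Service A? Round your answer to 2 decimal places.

345000·e^(0.072t) = 208000·e^(0.188t)
345000/208000 = e^((0.188 − 0.072)t) → ln(1.65865) = 0.116·t
t = 0.50601 / 0.116

t ≈ 4.36 months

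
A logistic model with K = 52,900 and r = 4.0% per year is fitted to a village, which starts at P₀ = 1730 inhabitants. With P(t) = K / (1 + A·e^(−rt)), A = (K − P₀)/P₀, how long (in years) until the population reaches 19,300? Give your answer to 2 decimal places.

t ≈ 70.82 years

A = (52900 − 1730)/1730 = 29.57803
19300 = 52900/(1 + 29.57803·e^(−0.04t)) → 1 + 29.57803·e^(−0.04t) = 2.74093
e^(−0.04t) = 0.058859 → t = ln(16.98976)/0.04 = 2.83261/0.04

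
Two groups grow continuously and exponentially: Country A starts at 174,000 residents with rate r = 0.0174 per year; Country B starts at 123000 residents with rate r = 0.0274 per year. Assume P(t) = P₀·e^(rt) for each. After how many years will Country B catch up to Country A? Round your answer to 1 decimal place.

t ≈ 34.7 years

174000·e^(0.0174t) = 123000·e^(0.0274t)
174000/123000 = e^((0.0274 − 0.0174)t) → ln(1.41463) = 0.01·t
t = 0.34687 / 0.01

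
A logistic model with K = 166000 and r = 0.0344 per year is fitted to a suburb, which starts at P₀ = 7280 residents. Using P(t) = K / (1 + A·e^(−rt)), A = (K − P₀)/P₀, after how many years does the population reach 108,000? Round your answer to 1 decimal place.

t ≈ 107.7 years

A = (166000 − 7280)/7280 = 21.8022
108000 = 166000/(1 + 21.8022·e^(−0.0344t)) → 1 + 21.8022·e^(−0.0344t) = 1.53704
e^(−0.0344t) = 0.024632 → t = ln(40.5972)/0.0344 = 3.7037/0.0344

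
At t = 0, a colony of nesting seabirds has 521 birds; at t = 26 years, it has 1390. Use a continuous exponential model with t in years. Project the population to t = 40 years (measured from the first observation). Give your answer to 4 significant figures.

≈ 2,358 birds

r = ln(1390/521) / 26 ≈ 0.037743 per year
P(40) = 521 · e^(0.037743·40) = 521 · 4.5254 ≈ 2357.73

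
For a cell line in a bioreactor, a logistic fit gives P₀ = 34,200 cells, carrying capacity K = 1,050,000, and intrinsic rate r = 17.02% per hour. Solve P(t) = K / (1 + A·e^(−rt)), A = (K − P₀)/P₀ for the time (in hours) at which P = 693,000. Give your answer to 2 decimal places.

t ≈ 23.82 hours

A = (1050000 − 34200)/34200 = 29.70175
693000 = 1050000/(1 + 29.70175·e^(−0.1702t)) → 1 + 29.70175·e^(−0.1702t) = 1.51515
e^(−0.1702t) = 0.017344 → t = ln(57.65635)/0.1702 = 4.0545/0.1702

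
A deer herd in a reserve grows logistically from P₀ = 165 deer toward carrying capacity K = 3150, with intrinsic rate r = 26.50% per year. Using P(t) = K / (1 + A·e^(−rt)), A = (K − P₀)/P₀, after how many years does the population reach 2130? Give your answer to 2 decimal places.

A = (3150 − 165)/165 = 18.09091
2130 = 3150/(1 + 18.09091·e^(−0.265t)) → 1 + 18.09091·e^(−0.265t) = 1.47887
e^(−0.265t) = 0.02647 → t = ln(37.77807)/0.265 = 3.63173/0.265

t ≈ 13.70 years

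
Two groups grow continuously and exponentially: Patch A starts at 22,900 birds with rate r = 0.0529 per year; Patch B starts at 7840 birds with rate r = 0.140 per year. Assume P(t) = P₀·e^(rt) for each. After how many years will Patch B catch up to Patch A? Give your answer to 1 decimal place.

t ≈ 12.3 years

22900·e^(0.0529t) = 7840·e^(0.14t)
22900/7840 = e^((0.14 − 0.0529)t) → ln(2.92092) = 0.0871·t
t = 1.0719 / 0.0871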